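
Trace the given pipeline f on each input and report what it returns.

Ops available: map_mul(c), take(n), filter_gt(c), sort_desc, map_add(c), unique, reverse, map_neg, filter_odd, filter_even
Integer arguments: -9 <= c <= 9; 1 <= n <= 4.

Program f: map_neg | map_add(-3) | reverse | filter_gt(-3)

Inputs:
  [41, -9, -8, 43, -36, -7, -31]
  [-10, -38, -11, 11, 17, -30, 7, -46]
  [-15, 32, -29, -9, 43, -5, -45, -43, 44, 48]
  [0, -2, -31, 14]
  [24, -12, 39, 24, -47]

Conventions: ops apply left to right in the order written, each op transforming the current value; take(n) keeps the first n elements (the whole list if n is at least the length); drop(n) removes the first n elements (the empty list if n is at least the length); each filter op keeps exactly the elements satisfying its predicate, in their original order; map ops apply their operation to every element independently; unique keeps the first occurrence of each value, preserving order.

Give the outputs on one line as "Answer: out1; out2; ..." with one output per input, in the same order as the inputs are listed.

Execution, op by op:
  [41, -9, -8, 43, -36, -7, -31] -> [-41, 9, 8, -43, 36, 7, 31] -> [-44, 6, 5, -46, 33, 4, 28] -> [28, 4, 33, -46, 5, 6, -44] -> [28, 4, 33, 5, 6]
  [-10, -38, -11, 11, 17, -30, 7, -46] -> [10, 38, 11, -11, -17, 30, -7, 46] -> [7, 35, 8, -14, -20, 27, -10, 43] -> [43, -10, 27, -20, -14, 8, 35, 7] -> [43, 27, 8, 35, 7]
  [-15, 32, -29, -9, 43, -5, -45, -43, 44, 48] -> [15, -32, 29, 9, -43, 5, 45, 43, -44, -48] -> [12, -35, 26, 6, -46, 2, 42, 40, -47, -51] -> [-51, -47, 40, 42, 2, -46, 6, 26, -35, 12] -> [40, 42, 2, 6, 26, 12]
  [0, -2, -31, 14] -> [0, 2, 31, -14] -> [-3, -1, 28, -17] -> [-17, 28, -1, -3] -> [28, -1]
  [24, -12, 39, 24, -47] -> [-24, 12, -39, -24, 47] -> [-27, 9, -42, -27, 44] -> [44, -27, -42, 9, -27] -> [44, 9]

[28, 4, 33, 5, 6]; [43, 27, 8, 35, 7]; [40, 42, 2, 6, 26, 12]; [28, -1]; [44, 9]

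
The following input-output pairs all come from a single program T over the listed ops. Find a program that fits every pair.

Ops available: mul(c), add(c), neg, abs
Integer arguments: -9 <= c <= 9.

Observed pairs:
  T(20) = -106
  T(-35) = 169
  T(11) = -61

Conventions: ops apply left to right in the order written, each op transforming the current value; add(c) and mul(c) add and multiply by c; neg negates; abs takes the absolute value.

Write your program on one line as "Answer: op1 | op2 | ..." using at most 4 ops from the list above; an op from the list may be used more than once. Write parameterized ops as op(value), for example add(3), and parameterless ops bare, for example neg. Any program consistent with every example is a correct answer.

mul(5) | neg | add(-6)

Check, running the answer program on each example:
  20 -> 100 -> -100 -> -106
  -35 -> -175 -> 175 -> 169
  11 -> 55 -> -55 -> -61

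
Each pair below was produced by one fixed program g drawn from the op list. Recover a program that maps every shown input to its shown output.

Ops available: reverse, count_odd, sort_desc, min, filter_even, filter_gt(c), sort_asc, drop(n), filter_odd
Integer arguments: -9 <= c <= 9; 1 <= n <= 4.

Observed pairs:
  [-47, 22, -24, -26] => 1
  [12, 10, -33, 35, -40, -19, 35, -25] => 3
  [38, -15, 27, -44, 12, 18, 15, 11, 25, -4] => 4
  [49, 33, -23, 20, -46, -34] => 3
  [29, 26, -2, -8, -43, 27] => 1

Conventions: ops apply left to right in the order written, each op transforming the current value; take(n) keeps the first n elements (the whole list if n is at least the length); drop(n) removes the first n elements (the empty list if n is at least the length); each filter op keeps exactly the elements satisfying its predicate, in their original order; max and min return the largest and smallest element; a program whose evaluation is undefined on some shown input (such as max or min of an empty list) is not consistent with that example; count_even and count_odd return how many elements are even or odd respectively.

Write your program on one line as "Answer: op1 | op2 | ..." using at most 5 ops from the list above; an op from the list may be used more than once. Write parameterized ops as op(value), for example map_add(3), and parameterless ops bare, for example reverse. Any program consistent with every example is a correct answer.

reverse | drop(1) | drop(1) | sort_desc | count_odd

Check, running the answer program on each example:
  [-47, 22, -24, -26] -> [-26, -24, 22, -47] -> [-24, 22, -47] -> [22, -47] -> [22, -47] -> 1
  [12, 10, -33, 35, -40, -19, 35, -25] -> [-25, 35, -19, -40, 35, -33, 10, 12] -> [35, -19, -40, 35, -33, 10, 12] -> [-19, -40, 35, -33, 10, 12] -> [35, 12, 10, -19, -33, -40] -> 3
  [38, -15, 27, -44, 12, 18, 15, 11, 25, -4] -> [-4, 25, 11, 15, 18, 12, -44, 27, -15, 38] -> [25, 11, 15, 18, 12, -44, 27, -15, 38] -> [11, 15, 18, 12, -44, 27, -15, 38] -> [38, 27, 18, 15, 12, 11, -15, -44] -> 4
  [49, 33, -23, 20, -46, -34] -> [-34, -46, 20, -23, 33, 49] -> [-46, 20, -23, 33, 49] -> [20, -23, 33, 49] -> [49, 33, 20, -23] -> 3
  [29, 26, -2, -8, -43, 27] -> [27, -43, -8, -2, 26, 29] -> [-43, -8, -2, 26, 29] -> [-8, -2, 26, 29] -> [29, 26, -2, -8] -> 1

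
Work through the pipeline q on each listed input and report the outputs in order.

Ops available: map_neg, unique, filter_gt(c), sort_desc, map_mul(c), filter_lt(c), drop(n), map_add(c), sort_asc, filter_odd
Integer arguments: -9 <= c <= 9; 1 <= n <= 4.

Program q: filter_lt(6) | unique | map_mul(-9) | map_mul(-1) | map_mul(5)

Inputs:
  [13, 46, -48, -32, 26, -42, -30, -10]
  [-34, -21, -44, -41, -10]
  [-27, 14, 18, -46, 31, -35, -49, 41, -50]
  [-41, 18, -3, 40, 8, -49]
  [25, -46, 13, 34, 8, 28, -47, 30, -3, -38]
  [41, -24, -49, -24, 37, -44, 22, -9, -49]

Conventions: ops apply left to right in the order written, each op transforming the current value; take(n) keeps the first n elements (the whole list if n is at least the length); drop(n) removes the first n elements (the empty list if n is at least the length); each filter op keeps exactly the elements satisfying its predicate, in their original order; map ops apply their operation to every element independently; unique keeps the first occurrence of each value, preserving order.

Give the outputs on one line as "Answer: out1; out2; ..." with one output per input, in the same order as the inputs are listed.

Execution, op by op:
  [13, 46, -48, -32, 26, -42, -30, -10] -> [-48, -32, -42, -30, -10] -> [-48, -32, -42, -30, -10] -> [432, 288, 378, 270, 90] -> [-432, -288, -378, -270, -90] -> [-2160, -1440, -1890, -1350, -450]
  [-34, -21, -44, -41, -10] -> [-34, -21, -44, -41, -10] -> [-34, -21, -44, -41, -10] -> [306, 189, 396, 369, 90] -> [-306, -189, -396, -369, -90] -> [-1530, -945, -1980, -1845, -450]
  [-27, 14, 18, -46, 31, -35, -49, 41, -50] -> [-27, -46, -35, -49, -50] -> [-27, -46, -35, -49, -50] -> [243, 414, 315, 441, 450] -> [-243, -414, -315, -441, -450] -> [-1215, -2070, -1575, -2205, -2250]
  [-41, 18, -3, 40, 8, -49] -> [-41, -3, -49] -> [-41, -3, -49] -> [369, 27, 441] -> [-369, -27, -441] -> [-1845, -135, -2205]
  [25, -46, 13, 34, 8, 28, -47, 30, -3, -38] -> [-46, -47, -3, -38] -> [-46, -47, -3, -38] -> [414, 423, 27, 342] -> [-414, -423, -27, -342] -> [-2070, -2115, -135, -1710]
  [41, -24, -49, -24, 37, -44, 22, -9, -49] -> [-24, -49, -24, -44, -9, -49] -> [-24, -49, -44, -9] -> [216, 441, 396, 81] -> [-216, -441, -396, -81] -> [-1080, -2205, -1980, -405]

[-2160, -1440, -1890, -1350, -450]; [-1530, -945, -1980, -1845, -450]; [-1215, -2070, -1575, -2205, -2250]; [-1845, -135, -2205]; [-2070, -2115, -135, -1710]; [-1080, -2205, -1980, -405]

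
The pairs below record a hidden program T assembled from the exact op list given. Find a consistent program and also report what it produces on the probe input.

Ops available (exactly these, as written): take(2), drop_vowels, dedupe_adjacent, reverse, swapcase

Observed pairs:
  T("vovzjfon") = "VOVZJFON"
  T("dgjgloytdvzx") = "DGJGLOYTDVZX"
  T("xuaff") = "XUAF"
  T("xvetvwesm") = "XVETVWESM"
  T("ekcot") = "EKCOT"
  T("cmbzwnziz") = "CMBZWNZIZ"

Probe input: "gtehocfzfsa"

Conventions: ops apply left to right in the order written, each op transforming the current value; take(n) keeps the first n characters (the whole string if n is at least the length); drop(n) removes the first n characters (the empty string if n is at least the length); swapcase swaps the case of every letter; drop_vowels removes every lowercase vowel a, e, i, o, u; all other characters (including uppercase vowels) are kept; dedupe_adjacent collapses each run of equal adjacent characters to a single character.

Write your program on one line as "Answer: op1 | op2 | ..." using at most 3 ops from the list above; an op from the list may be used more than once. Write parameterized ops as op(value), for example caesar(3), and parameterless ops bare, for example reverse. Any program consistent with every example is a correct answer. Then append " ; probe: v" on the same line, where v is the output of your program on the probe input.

swapcase | dedupe_adjacent ; probe: "GTEHOCFZFSA"

Check, running the answer program on each example:
  "vovzjfon" -> "VOVZJFON" -> "VOVZJFON"
  "dgjgloytdvzx" -> "DGJGLOYTDVZX" -> "DGJGLOYTDVZX"
  "xuaff" -> "XUAFF" -> "XUAF"
  "xvetvwesm" -> "XVETVWESM" -> "XVETVWESM"
  "ekcot" -> "EKCOT" -> "EKCOT"
  "cmbzwnziz" -> "CMBZWNZIZ" -> "CMBZWNZIZ"
  probe: "gtehocfzfsa" -> "GTEHOCFZFSA" -> "GTEHOCFZFSA"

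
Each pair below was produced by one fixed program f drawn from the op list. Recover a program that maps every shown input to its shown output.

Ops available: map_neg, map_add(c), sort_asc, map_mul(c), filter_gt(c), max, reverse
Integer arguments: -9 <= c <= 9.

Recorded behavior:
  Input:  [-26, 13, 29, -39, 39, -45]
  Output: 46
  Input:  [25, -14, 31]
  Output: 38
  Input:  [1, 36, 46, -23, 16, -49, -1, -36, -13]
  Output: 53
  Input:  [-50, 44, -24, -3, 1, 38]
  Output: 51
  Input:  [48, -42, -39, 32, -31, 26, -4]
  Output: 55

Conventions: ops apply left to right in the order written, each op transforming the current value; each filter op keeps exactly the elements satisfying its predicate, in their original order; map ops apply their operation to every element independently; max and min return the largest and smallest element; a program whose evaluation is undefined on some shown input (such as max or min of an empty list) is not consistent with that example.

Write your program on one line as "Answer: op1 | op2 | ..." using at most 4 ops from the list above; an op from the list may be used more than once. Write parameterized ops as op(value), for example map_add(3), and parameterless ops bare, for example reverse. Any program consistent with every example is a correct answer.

reverse | map_add(7) | reverse | max

Check, running the answer program on each example:
  [-26, 13, 29, -39, 39, -45] -> [-45, 39, -39, 29, 13, -26] -> [-38, 46, -32, 36, 20, -19] -> [-19, 20, 36, -32, 46, -38] -> 46
  [25, -14, 31] -> [31, -14, 25] -> [38, -7, 32] -> [32, -7, 38] -> 38
  [1, 36, 46, -23, 16, -49, -1, -36, -13] -> [-13, -36, -1, -49, 16, -23, 46, 36, 1] -> [-6, -29, 6, -42, 23, -16, 53, 43, 8] -> [8, 43, 53, -16, 23, -42, 6, -29, -6] -> 53
  [-50, 44, -24, -3, 1, 38] -> [38, 1, -3, -24, 44, -50] -> [45, 8, 4, -17, 51, -43] -> [-43, 51, -17, 4, 8, 45] -> 51
  [48, -42, -39, 32, -31, 26, -4] -> [-4, 26, -31, 32, -39, -42, 48] -> [3, 33, -24, 39, -32, -35, 55] -> [55, -35, -32, 39, -24, 33, 3] -> 55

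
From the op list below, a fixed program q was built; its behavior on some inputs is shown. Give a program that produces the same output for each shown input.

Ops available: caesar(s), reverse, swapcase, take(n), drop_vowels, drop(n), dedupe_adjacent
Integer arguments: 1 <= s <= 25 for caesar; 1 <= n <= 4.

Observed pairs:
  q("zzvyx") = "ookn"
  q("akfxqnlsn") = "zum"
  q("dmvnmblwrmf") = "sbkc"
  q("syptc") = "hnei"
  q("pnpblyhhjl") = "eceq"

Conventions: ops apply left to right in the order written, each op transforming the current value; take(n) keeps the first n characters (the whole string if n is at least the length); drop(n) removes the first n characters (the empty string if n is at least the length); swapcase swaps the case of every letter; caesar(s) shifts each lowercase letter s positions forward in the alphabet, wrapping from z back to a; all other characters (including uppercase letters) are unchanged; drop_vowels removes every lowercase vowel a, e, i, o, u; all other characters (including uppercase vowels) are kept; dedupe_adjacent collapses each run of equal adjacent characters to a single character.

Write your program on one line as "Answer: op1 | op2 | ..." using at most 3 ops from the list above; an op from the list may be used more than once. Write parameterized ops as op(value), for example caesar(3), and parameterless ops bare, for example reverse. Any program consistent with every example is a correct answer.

take(4) | drop_vowels | caesar(15)

Check, running the answer program on each example:
  "zzvyx" -> "zzvy" -> "zzvy" -> "ookn"
  "akfxqnlsn" -> "akfx" -> "kfx" -> "zum"
  "dmvnmblwrmf" -> "dmvn" -> "dmvn" -> "sbkc"
  "syptc" -> "sypt" -> "sypt" -> "hnei"
  "pnpblyhhjl" -> "pnpb" -> "pnpb" -> "eceq"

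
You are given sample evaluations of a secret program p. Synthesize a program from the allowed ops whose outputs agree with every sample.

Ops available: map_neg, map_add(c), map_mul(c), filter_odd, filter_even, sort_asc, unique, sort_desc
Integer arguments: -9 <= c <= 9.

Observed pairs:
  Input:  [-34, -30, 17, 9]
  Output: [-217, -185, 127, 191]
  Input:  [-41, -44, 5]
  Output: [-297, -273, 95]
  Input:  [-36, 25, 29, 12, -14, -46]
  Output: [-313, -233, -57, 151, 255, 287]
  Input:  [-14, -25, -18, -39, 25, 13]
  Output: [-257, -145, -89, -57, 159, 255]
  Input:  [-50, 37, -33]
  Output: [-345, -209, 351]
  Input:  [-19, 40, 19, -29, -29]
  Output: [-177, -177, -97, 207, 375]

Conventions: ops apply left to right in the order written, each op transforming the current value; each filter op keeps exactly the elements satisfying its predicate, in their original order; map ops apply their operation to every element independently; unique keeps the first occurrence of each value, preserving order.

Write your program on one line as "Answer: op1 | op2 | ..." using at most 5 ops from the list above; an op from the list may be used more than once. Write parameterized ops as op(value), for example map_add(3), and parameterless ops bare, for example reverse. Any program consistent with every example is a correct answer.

map_neg | map_add(-8) | sort_desc | map_mul(-8) | map_add(-9)

Check, running the answer program on each example:
  [-34, -30, 17, 9] -> [34, 30, -17, -9] -> [26, 22, -25, -17] -> [26, 22, -17, -25] -> [-208, -176, 136, 200] -> [-217, -185, 127, 191]
  [-41, -44, 5] -> [41, 44, -5] -> [33, 36, -13] -> [36, 33, -13] -> [-288, -264, 104] -> [-297, -273, 95]
  [-36, 25, 29, 12, -14, -46] -> [36, -25, -29, -12, 14, 46] -> [28, -33, -37, -20, 6, 38] -> [38, 28, 6, -20, -33, -37] -> [-304, -224, -48, 160, 264, 296] -> [-313, -233, -57, 151, 255, 287]
  [-14, -25, -18, -39, 25, 13] -> [14, 25, 18, 39, -25, -13] -> [6, 17, 10, 31, -33, -21] -> [31, 17, 10, 6, -21, -33] -> [-248, -136, -80, -48, 168, 264] -> [-257, -145, -89, -57, 159, 255]
  [-50, 37, -33] -> [50, -37, 33] -> [42, -45, 25] -> [42, 25, -45] -> [-336, -200, 360] -> [-345, -209, 351]
  [-19, 40, 19, -29, -29] -> [19, -40, -19, 29, 29] -> [11, -48, -27, 21, 21] -> [21, 21, 11, -27, -48] -> [-168, -168, -88, 216, 384] -> [-177, -177, -97, 207, 375]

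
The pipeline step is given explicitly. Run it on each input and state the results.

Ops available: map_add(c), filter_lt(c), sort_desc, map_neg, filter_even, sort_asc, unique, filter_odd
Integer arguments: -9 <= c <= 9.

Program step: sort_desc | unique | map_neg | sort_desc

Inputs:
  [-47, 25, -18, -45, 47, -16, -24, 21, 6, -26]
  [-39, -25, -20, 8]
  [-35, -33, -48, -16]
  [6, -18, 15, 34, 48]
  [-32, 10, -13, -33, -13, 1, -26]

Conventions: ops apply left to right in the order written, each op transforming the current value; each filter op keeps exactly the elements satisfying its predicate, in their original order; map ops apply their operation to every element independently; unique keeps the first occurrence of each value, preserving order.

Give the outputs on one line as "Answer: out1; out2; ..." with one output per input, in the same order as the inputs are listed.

[47, 45, 26, 24, 18, 16, -6, -21, -25, -47]; [39, 25, 20, -8]; [48, 35, 33, 16]; [18, -6, -15, -34, -48]; [33, 32, 26, 13, -1, -10]

Execution, op by op:
  [-47, 25, -18, -45, 47, -16, -24, 21, 6, -26] -> [47, 25, 21, 6, -16, -18, -24, -26, -45, -47] -> [47, 25, 21, 6, -16, -18, -24, -26, -45, -47] -> [-47, -25, -21, -6, 16, 18, 24, 26, 45, 47] -> [47, 45, 26, 24, 18, 16, -6, -21, -25, -47]
  [-39, -25, -20, 8] -> [8, -20, -25, -39] -> [8, -20, -25, -39] -> [-8, 20, 25, 39] -> [39, 25, 20, -8]
  [-35, -33, -48, -16] -> [-16, -33, -35, -48] -> [-16, -33, -35, -48] -> [16, 33, 35, 48] -> [48, 35, 33, 16]
  [6, -18, 15, 34, 48] -> [48, 34, 15, 6, -18] -> [48, 34, 15, 6, -18] -> [-48, -34, -15, -6, 18] -> [18, -6, -15, -34, -48]
  [-32, 10, -13, -33, -13, 1, -26] -> [10, 1, -13, -13, -26, -32, -33] -> [10, 1, -13, -26, -32, -33] -> [-10, -1, 13, 26, 32, 33] -> [33, 32, 26, 13, -1, -10]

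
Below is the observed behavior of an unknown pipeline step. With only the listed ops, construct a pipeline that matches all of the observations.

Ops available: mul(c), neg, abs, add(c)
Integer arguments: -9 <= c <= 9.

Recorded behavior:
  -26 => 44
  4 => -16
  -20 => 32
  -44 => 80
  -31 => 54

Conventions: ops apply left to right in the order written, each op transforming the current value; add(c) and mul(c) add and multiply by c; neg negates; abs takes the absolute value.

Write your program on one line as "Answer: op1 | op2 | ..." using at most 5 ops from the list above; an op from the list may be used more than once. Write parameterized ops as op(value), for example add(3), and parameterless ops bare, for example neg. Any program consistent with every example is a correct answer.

add(-5) | abs | add(-9) | mul(2)

Check, running the answer program on each example:
  -26 -> -31 -> 31 -> 22 -> 44
  4 -> -1 -> 1 -> -8 -> -16
  -20 -> -25 -> 25 -> 16 -> 32
  -44 -> -49 -> 49 -> 40 -> 80
  -31 -> -36 -> 36 -> 27 -> 54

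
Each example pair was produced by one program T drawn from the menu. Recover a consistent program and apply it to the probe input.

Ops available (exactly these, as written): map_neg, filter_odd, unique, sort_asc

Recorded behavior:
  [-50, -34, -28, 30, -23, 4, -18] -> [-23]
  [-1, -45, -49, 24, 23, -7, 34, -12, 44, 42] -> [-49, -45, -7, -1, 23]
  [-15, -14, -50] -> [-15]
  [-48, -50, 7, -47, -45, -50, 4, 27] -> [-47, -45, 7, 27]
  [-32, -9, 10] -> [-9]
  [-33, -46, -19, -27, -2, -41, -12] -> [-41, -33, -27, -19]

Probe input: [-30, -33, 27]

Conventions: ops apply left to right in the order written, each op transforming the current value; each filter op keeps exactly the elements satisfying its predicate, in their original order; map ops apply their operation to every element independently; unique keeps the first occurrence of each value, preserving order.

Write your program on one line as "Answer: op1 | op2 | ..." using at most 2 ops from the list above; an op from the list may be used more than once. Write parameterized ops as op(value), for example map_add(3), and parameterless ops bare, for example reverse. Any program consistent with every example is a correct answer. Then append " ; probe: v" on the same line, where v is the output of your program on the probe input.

filter_odd | sort_asc ; probe: [-33, 27]

Check, running the answer program on each example:
  [-50, -34, -28, 30, -23, 4, -18] -> [-23] -> [-23]
  [-1, -45, -49, 24, 23, -7, 34, -12, 44, 42] -> [-1, -45, -49, 23, -7] -> [-49, -45, -7, -1, 23]
  [-15, -14, -50] -> [-15] -> [-15]
  [-48, -50, 7, -47, -45, -50, 4, 27] -> [7, -47, -45, 27] -> [-47, -45, 7, 27]
  [-32, -9, 10] -> [-9] -> [-9]
  [-33, -46, -19, -27, -2, -41, -12] -> [-33, -19, -27, -41] -> [-41, -33, -27, -19]
  probe: [-30, -33, 27] -> [-33, 27] -> [-33, 27]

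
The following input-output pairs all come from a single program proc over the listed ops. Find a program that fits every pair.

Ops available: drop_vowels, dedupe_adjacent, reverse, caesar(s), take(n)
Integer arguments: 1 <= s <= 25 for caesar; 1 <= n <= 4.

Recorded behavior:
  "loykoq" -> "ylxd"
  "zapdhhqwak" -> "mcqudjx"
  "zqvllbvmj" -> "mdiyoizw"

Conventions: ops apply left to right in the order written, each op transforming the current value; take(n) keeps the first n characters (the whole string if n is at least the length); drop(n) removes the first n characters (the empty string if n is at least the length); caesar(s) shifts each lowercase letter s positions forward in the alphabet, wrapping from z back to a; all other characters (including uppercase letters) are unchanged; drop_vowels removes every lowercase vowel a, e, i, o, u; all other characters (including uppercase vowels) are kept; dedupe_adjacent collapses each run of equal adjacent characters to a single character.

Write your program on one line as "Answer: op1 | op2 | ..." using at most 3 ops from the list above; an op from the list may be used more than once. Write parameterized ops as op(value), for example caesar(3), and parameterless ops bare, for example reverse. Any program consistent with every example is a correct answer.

drop_vowels | caesar(13) | dedupe_adjacent

Check, running the answer program on each example:
  "loykoq" -> "lykq" -> "ylxd" -> "ylxd"
  "zapdhhqwak" -> "zpdhhqwk" -> "mcquudjx" -> "mcqudjx"
  "zqvllbvmj" -> "zqvllbvmj" -> "mdiyyoizw" -> "mdiyoizw"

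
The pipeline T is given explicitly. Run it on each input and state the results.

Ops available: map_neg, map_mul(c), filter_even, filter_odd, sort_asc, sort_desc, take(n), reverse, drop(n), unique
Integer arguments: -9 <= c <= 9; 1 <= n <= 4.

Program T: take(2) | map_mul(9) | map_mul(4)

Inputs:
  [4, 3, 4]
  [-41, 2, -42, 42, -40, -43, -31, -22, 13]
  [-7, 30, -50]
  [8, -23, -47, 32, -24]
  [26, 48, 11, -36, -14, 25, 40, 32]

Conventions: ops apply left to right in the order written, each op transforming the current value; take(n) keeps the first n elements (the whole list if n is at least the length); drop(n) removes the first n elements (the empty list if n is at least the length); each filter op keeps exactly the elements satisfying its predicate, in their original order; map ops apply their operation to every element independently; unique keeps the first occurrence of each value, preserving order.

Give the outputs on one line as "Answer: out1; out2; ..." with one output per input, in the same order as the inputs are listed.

Execution, op by op:
  [4, 3, 4] -> [4, 3] -> [36, 27] -> [144, 108]
  [-41, 2, -42, 42, -40, -43, -31, -22, 13] -> [-41, 2] -> [-369, 18] -> [-1476, 72]
  [-7, 30, -50] -> [-7, 30] -> [-63, 270] -> [-252, 1080]
  [8, -23, -47, 32, -24] -> [8, -23] -> [72, -207] -> [288, -828]
  [26, 48, 11, -36, -14, 25, 40, 32] -> [26, 48] -> [234, 432] -> [936, 1728]

[144, 108]; [-1476, 72]; [-252, 1080]; [288, -828]; [936, 1728]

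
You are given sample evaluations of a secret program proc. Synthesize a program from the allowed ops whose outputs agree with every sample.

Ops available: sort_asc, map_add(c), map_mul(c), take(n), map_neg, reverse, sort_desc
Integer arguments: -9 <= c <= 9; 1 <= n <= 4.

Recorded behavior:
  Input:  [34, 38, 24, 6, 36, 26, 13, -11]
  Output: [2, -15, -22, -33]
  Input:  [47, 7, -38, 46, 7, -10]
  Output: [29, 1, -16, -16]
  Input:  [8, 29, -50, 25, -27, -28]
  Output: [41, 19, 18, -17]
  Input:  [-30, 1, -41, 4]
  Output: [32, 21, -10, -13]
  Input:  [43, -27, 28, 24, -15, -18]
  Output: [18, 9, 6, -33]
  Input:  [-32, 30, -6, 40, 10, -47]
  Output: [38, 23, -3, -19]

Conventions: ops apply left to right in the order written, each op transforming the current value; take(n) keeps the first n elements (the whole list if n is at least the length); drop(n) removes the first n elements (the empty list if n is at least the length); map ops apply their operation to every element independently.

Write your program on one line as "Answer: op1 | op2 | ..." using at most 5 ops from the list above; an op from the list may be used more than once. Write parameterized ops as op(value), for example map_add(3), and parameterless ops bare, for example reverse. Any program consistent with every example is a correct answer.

map_mul(-1) | map_add(-9) | sort_desc | take(4)

Check, running the answer program on each example:
  [34, 38, 24, 6, 36, 26, 13, -11] -> [-34, -38, -24, -6, -36, -26, -13, 11] -> [-43, -47, -33, -15, -45, -35, -22, 2] -> [2, -15, -22, -33, -35, -43, -45, -47] -> [2, -15, -22, -33]
  [47, 7, -38, 46, 7, -10] -> [-47, -7, 38, -46, -7, 10] -> [-56, -16, 29, -55, -16, 1] -> [29, 1, -16, -16, -55, -56] -> [29, 1, -16, -16]
  [8, 29, -50, 25, -27, -28] -> [-8, -29, 50, -25, 27, 28] -> [-17, -38, 41, -34, 18, 19] -> [41, 19, 18, -17, -34, -38] -> [41, 19, 18, -17]
  [-30, 1, -41, 4] -> [30, -1, 41, -4] -> [21, -10, 32, -13] -> [32, 21, -10, -13] -> [32, 21, -10, -13]
  [43, -27, 28, 24, -15, -18] -> [-43, 27, -28, -24, 15, 18] -> [-52, 18, -37, -33, 6, 9] -> [18, 9, 6, -33, -37, -52] -> [18, 9, 6, -33]
  [-32, 30, -6, 40, 10, -47] -> [32, -30, 6, -40, -10, 47] -> [23, -39, -3, -49, -19, 38] -> [38, 23, -3, -19, -39, -49] -> [38, 23, -3, -19]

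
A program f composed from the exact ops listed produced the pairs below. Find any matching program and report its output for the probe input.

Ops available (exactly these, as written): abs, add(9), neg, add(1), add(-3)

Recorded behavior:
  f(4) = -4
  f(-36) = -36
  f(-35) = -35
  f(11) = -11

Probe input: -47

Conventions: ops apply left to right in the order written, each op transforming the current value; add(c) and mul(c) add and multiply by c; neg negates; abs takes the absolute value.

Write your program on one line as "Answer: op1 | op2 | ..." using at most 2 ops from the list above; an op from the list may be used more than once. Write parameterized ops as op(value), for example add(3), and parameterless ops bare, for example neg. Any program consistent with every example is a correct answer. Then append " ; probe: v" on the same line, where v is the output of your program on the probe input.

abs | neg ; probe: -47

Check, running the answer program on each example:
  4 -> 4 -> -4
  -36 -> 36 -> -36
  -35 -> 35 -> -35
  11 -> 11 -> -11
  probe: -47 -> 47 -> -47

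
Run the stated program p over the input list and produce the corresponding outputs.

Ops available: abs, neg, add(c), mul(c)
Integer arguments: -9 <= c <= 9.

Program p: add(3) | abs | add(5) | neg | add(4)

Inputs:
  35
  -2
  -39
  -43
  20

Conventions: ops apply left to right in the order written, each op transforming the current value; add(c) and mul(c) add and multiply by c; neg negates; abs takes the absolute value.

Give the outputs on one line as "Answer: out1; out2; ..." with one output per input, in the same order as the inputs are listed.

-39; -2; -37; -41; -24

Execution, op by op:
  35 -> 38 -> 38 -> 43 -> -43 -> -39
  -2 -> 1 -> 1 -> 6 -> -6 -> -2
  -39 -> -36 -> 36 -> 41 -> -41 -> -37
  -43 -> -40 -> 40 -> 45 -> -45 -> -41
  20 -> 23 -> 23 -> 28 -> -28 -> -24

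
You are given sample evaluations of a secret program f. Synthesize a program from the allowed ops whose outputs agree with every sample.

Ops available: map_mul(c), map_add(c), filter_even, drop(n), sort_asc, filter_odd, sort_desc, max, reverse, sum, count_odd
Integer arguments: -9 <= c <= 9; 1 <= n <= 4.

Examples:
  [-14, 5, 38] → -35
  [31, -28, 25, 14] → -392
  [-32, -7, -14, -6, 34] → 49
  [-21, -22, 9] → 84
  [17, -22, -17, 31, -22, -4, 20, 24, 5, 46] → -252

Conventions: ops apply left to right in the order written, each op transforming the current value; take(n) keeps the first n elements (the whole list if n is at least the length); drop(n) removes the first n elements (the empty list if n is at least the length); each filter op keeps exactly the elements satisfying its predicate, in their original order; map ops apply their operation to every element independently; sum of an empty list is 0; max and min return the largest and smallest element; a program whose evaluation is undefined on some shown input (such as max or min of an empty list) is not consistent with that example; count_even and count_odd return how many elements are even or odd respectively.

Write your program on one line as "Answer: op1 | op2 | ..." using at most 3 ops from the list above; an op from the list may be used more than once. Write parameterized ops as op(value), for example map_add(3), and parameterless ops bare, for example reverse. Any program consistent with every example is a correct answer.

filter_odd | map_mul(-7) | sum

Check, running the answer program on each example:
  [-14, 5, 38] -> [5] -> [-35] -> -35
  [31, -28, 25, 14] -> [31, 25] -> [-217, -175] -> -392
  [-32, -7, -14, -6, 34] -> [-7] -> [49] -> 49
  [-21, -22, 9] -> [-21, 9] -> [147, -63] -> 84
  [17, -22, -17, 31, -22, -4, 20, 24, 5, 46] -> [17, -17, 31, 5] -> [-119, 119, -217, -35] -> -252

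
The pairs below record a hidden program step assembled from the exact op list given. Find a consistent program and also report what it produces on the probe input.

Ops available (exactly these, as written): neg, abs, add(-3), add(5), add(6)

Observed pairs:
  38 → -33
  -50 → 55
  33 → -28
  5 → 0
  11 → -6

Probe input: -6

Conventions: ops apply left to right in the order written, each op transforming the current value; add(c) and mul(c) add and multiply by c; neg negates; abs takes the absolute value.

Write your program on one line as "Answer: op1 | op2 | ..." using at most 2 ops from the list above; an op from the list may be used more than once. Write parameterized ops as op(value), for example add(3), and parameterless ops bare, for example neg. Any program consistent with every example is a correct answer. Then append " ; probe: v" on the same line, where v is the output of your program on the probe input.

neg | add(5) ; probe: 11

Check, running the answer program on each example:
  38 -> -38 -> -33
  -50 -> 50 -> 55
  33 -> -33 -> -28
  5 -> -5 -> 0
  11 -> -11 -> -6
  probe: -6 -> 6 -> 11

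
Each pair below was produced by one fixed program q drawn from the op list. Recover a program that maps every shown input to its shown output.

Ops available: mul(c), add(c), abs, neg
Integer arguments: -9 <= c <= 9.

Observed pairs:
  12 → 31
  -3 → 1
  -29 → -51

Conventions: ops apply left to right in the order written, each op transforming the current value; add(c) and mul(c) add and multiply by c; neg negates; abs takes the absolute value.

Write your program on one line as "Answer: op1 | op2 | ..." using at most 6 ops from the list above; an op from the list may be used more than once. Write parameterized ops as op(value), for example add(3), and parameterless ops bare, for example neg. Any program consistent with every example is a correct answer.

mul(2) | add(-2) | add(-4) | add(8) | add(5)

Check, running the answer program on each example:
  12 -> 24 -> 22 -> 18 -> 26 -> 31
  -3 -> -6 -> -8 -> -12 -> -4 -> 1
  -29 -> -58 -> -60 -> -64 -> -56 -> -51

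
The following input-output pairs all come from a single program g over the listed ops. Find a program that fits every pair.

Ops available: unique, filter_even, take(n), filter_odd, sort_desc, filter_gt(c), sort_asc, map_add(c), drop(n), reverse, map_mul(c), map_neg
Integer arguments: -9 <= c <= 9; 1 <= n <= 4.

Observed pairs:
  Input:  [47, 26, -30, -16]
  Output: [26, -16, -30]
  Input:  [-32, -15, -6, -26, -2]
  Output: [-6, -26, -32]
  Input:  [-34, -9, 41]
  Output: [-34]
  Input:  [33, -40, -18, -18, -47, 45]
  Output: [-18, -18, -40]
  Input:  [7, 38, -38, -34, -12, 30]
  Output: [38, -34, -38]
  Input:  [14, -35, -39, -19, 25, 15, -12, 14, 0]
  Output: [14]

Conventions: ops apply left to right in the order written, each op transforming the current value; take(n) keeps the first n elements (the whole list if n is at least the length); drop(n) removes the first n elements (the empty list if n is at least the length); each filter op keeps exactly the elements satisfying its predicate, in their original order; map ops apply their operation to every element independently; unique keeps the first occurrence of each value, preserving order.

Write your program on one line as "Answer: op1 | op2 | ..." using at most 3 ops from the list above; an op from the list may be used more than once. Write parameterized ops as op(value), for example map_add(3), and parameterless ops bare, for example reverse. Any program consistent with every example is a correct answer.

take(4) | sort_desc | filter_even

Check, running the answer program on each example:
  [47, 26, -30, -16] -> [47, 26, -30, -16] -> [47, 26, -16, -30] -> [26, -16, -30]
  [-32, -15, -6, -26, -2] -> [-32, -15, -6, -26] -> [-6, -15, -26, -32] -> [-6, -26, -32]
  [-34, -9, 41] -> [-34, -9, 41] -> [41, -9, -34] -> [-34]
  [33, -40, -18, -18, -47, 45] -> [33, -40, -18, -18] -> [33, -18, -18, -40] -> [-18, -18, -40]
  [7, 38, -38, -34, -12, 30] -> [7, 38, -38, -34] -> [38, 7, -34, -38] -> [38, -34, -38]
  [14, -35, -39, -19, 25, 15, -12, 14, 0] -> [14, -35, -39, -19] -> [14, -19, -35, -39] -> [14]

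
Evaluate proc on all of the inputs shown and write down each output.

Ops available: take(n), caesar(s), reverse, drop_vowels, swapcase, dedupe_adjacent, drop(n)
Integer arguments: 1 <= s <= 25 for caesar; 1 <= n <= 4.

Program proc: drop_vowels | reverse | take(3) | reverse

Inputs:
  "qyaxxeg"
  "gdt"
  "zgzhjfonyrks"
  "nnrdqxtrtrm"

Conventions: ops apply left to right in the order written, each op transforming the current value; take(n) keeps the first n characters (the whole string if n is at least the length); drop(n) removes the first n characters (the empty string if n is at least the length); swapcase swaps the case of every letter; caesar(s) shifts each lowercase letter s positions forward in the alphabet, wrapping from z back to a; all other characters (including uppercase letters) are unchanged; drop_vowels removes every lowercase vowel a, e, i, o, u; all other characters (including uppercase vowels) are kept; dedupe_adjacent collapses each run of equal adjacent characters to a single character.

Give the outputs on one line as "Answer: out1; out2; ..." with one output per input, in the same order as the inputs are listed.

"xxg"; "gdt"; "rks"; "trm"

Execution, op by op:
  "qyaxxeg" -> "qyxxg" -> "gxxyq" -> "gxx" -> "xxg"
  "gdt" -> "gdt" -> "tdg" -> "tdg" -> "gdt"
  "zgzhjfonyrks" -> "zgzhjfnyrks" -> "skrynfjhzgz" -> "skr" -> "rks"
  "nnrdqxtrtrm" -> "nnrdqxtrtrm" -> "mrtrtxqdrnn" -> "mrt" -> "trm"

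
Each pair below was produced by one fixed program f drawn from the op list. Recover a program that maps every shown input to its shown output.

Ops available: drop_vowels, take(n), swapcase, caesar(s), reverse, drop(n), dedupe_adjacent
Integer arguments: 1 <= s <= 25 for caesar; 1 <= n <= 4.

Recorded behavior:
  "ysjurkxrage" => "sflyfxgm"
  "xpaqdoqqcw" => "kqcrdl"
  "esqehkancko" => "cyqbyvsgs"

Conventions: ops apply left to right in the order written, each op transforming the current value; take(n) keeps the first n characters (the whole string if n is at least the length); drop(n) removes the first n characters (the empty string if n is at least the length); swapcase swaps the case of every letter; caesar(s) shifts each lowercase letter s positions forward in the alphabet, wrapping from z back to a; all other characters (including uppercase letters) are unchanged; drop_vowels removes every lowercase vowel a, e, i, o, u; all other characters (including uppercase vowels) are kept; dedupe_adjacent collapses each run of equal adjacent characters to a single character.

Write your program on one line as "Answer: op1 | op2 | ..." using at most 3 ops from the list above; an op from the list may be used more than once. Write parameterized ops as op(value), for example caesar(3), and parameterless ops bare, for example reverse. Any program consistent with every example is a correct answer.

caesar(14) | reverse | drop_vowels

Check, running the answer program on each example:
  "ysjurkxrage" -> "mgxifylfous" -> "suoflyfixgm" -> "sflyfxgm"
  "xpaqdoqqcw" -> "ldoerceeqk" -> "kqeecreodl" -> "kqcrdl"
  "esqehkancko" -> "sgesvyobqyc" -> "cyqboyvsegs" -> "cyqbyvsgs"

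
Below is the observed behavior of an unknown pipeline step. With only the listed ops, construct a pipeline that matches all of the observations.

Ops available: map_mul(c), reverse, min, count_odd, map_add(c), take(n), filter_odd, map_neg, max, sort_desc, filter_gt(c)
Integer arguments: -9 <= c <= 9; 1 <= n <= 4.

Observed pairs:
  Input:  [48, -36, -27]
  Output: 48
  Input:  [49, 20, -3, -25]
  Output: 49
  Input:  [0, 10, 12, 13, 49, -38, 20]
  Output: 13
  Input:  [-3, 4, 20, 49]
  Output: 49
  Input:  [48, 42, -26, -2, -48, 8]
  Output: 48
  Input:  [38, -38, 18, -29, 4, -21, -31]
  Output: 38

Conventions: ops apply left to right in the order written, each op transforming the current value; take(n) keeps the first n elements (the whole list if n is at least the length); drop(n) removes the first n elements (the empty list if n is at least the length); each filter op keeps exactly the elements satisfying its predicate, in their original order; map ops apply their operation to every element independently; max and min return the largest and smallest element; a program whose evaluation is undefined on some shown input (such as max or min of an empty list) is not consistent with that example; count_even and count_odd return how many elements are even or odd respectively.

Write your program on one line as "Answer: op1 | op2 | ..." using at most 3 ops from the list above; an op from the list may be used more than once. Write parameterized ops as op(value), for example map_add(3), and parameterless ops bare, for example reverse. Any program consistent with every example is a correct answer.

take(4) | reverse | max

Check, running the answer program on each example:
  [48, -36, -27] -> [48, -36, -27] -> [-27, -36, 48] -> 48
  [49, 20, -3, -25] -> [49, 20, -3, -25] -> [-25, -3, 20, 49] -> 49
  [0, 10, 12, 13, 49, -38, 20] -> [0, 10, 12, 13] -> [13, 12, 10, 0] -> 13
  [-3, 4, 20, 49] -> [-3, 4, 20, 49] -> [49, 20, 4, -3] -> 49
  [48, 42, -26, -2, -48, 8] -> [48, 42, -26, -2] -> [-2, -26, 42, 48] -> 48
  [38, -38, 18, -29, 4, -21, -31] -> [38, -38, 18, -29] -> [-29, 18, -38, 38] -> 38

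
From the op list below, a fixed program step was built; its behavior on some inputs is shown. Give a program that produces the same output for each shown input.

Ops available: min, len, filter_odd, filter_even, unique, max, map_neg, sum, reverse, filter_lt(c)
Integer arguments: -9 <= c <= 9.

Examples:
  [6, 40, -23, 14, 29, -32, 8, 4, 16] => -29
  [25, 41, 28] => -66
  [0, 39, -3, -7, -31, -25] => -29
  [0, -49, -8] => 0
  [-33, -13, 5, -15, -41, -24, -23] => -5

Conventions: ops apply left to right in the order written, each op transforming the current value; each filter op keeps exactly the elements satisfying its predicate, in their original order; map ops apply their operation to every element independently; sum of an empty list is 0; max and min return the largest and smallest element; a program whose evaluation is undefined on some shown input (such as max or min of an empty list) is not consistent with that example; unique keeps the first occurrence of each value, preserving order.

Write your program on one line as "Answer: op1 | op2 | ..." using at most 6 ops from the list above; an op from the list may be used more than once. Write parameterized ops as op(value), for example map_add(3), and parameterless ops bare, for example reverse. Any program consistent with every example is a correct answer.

map_neg | filter_odd | filter_lt(8) | reverse | sum

Check, running the answer program on each example:
  [6, 40, -23, 14, 29, -32, 8, 4, 16] -> [-6, -40, 23, -14, -29, 32, -8, -4, -16] -> [23, -29] -> [-29] -> [-29] -> -29
  [25, 41, 28] -> [-25, -41, -28] -> [-25, -41] -> [-25, -41] -> [-41, -25] -> -66
  [0, 39, -3, -7, -31, -25] -> [0, -39, 3, 7, 31, 25] -> [-39, 3, 7, 31, 25] -> [-39, 3, 7] -> [7, 3, -39] -> -29
  [0, -49, -8] -> [0, 49, 8] -> [49] -> [] -> [] -> 0
  [-33, -13, 5, -15, -41, -24, -23] -> [33, 13, -5, 15, 41, 24, 23] -> [33, 13, -5, 15, 41, 23] -> [-5] -> [-5] -> -5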